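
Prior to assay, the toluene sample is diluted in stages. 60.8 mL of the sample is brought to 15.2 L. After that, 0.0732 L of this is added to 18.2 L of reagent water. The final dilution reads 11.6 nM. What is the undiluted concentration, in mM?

Overall dilution factor = 250 × 249.6 = 6.24 × 10⁴.
Original = 11.6 nM × 6.24 × 10⁴ = 7.24 × 10⁵ nM = 0.724 mM.

0.724 mM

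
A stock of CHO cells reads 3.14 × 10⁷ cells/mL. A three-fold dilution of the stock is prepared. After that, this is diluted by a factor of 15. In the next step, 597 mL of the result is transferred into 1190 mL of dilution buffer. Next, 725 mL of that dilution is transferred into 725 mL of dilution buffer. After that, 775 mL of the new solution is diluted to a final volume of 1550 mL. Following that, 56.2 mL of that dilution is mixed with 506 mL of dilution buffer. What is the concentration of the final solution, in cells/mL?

Overall dilution factor = 3 × 15 × 2.993 × 2 × 2 × 10.00 = 5390.
3.14 × 10⁷ cells/mL / 5390 = 5830 cells/mL.

5830 cells/mL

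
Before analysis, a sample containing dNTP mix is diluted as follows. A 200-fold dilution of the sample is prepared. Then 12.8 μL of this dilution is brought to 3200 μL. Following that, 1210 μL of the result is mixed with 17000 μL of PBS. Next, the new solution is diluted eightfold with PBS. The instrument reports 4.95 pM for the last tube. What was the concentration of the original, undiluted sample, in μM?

29.8 μM

Overall dilution factor = 200 × 250 × 15.05 × 8 = 6.02 × 10⁶.
Original = 4.95 pM × 6.02 × 10⁶ = 2.98 × 10⁷ pM = 29.8 μM.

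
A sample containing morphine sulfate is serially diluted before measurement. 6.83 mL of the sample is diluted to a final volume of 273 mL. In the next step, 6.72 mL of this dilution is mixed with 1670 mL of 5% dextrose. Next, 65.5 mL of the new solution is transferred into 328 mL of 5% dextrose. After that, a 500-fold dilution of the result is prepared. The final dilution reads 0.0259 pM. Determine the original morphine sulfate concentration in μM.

Overall dilution factor = 39.97 × 249.5 × 6.008 × 500 = 3.00 × 10⁷.
Original = 0.0259 pM × 3.00 × 10⁷ = 7.76 × 10⁵ pM = 0.776 μM.

0.776 μM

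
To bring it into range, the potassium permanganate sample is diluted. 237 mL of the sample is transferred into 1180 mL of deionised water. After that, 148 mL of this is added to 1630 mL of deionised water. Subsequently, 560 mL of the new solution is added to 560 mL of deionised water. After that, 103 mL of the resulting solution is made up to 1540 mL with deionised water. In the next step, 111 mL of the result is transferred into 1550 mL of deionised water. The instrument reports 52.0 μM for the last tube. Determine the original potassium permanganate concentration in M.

1.67 M

Overall dilution factor = 5.979 × 12.01 × 2 × 14.95 × 14.96 = 3.21 × 10⁴.
Original = 52.0 μM × 3.21 × 10⁴ = 1.67 × 10⁶ μM = 1.67 M.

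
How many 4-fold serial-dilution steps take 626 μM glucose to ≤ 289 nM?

Need 4ⁿ ≥ 2166, so n ≥ log(2166)/log(4) = 5.54.
Minimum whole steps: n = 6.

6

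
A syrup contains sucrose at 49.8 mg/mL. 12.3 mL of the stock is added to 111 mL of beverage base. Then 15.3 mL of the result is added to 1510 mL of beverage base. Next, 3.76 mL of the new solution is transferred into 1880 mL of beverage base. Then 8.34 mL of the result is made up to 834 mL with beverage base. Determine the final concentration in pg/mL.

Overall dilution factor = 10.02 × 99.69 × 501 × 100 = 5.01 × 10⁷.
49.8 mg/mL / 5.01 × 10⁷ = 9.95 × 10⁻⁷ mg/mL = 995 pg/mL.

995 pg/mL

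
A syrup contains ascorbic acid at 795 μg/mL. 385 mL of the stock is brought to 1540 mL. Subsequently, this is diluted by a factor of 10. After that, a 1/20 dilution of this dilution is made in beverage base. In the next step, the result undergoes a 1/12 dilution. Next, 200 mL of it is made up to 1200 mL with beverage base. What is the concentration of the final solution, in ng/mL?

13.8 ng/mL

Overall dilution factor = 4 × 10 × 20 × 12 × 6 = 5.76 × 10⁴.
795 μg/mL / 5.76 × 10⁴ = 0.0138 μg/mL = 13.8 ng/mL.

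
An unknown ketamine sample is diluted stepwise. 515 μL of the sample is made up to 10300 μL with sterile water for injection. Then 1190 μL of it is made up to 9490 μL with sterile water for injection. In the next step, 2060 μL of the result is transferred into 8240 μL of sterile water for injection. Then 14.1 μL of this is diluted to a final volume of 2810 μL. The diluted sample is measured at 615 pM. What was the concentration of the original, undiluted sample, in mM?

Overall dilution factor = 20 × 7.975 × 5 × 199.3 = 1.59 × 10⁵.
Original = 615 pM × 1.59 × 10⁵ = 9.77 × 10⁷ pM = 0.0977 mM.

0.0977 mM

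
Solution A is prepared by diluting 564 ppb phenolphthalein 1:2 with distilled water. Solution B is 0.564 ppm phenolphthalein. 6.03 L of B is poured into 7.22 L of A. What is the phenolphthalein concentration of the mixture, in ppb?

410 ppb

C_A = 564 ppb / 2 = 282 ppb.
C_B = 0.564 ppm = 564 ppb.
C_mix = (C_A·V_A + C_B·V_B)/(V_A + V_B) = (282×7.22 + 564×6.03) / 13.25 = 410 ppb.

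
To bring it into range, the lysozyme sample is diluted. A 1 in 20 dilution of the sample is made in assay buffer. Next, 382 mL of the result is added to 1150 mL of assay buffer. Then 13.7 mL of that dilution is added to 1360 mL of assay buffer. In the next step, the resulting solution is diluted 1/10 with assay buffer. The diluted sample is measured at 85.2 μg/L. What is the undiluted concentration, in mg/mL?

Overall dilution factor = 20 × 4.010 × 100.3 × 10 = 8.04 × 10⁴.
Original = 85.2 μg/L × 8.04 × 10⁴ = 6.85 × 10⁶ μg/L = 6.85 mg/mL.

6.85 mg/mL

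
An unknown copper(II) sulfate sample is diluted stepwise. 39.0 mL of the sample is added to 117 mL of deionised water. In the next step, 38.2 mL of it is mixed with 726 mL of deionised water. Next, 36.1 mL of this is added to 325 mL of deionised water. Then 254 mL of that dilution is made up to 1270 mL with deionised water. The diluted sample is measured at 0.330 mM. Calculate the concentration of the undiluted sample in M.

1.32 M

Overall dilution factor = 4 × 20.01 × 10.00 × 5 = 4002.
Original = 0.330 mM × 4002 = 1321 mM = 1.32 M.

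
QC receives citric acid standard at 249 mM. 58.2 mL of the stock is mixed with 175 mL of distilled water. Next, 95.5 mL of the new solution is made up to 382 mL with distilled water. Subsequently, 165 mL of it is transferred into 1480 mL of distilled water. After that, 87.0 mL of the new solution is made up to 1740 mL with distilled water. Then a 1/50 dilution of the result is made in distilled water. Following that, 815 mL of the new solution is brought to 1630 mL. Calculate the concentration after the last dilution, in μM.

Overall dilution factor = 4.007 × 4 × 9.970 × 20 × 50 × 2 = 3.20 × 10⁵.
249 mM / 3.20 × 10⁵ = 7.79 × 10⁻⁴ mM = 0.779 μM.

0.779 μM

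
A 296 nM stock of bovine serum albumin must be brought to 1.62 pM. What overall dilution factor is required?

Factor = C₀/C_target = 296 nM / 1.62 pM = 1.83 × 10⁵.

1.83 × 10⁵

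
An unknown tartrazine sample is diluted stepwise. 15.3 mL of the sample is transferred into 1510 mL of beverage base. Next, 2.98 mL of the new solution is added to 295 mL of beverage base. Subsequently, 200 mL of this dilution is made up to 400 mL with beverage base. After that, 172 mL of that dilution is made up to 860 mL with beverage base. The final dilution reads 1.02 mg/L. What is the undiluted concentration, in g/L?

102 g/L

Overall dilution factor = 99.69 × 99.99 × 2 × 5 = 9.97 × 10⁴.
Original = 1.02 mg/L × 9.97 × 10⁴ = 1.02 × 10⁵ mg/L = 102 g/L.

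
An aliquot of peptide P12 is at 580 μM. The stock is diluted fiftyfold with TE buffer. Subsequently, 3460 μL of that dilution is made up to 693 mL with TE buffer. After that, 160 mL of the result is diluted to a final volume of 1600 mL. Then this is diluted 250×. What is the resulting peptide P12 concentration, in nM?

0.0232 nM

Overall dilution factor = 50 × 200.3 × 10 × 250 = 2.50 × 10⁷.
580 μM / 2.50 × 10⁷ = 2.32 × 10⁻⁵ μM = 0.0232 nM.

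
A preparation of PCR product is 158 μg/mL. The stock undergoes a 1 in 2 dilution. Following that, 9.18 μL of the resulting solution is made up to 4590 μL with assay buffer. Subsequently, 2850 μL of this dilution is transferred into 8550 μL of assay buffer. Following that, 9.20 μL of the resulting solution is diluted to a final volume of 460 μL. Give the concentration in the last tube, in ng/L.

790 ng/L

Overall dilution factor = 2 × 500 × 4 × 50 = 2.00 × 10⁵.
158 μg/mL / 2.00 × 10⁵ = 7.90 × 10⁻⁴ μg/mL = 790 ng/L.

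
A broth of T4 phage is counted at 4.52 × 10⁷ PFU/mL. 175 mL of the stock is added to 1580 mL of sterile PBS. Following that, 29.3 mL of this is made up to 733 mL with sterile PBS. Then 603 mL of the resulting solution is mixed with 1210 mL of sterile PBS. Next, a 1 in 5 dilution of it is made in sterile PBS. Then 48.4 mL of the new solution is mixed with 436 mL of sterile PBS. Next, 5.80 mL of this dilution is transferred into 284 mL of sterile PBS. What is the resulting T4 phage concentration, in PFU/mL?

24.0 PFU/mL

Overall dilution factor = 10.03 × 25.02 × 3.007 × 5 × 10.01 × 49.97 = 1.89 × 10⁶.
4.52 × 10⁷ PFU/mL / 1.89 × 10⁶ = 24.0 PFU/mL.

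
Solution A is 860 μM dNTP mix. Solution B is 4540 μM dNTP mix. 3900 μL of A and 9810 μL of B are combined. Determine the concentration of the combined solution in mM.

C_mix = (C_A·V_A + C_B·V_B)/(V_A + V_B) = (860×3900 + 4540×9810) / 13710 = 3493 μM = 3.49 mM.

3.49 mM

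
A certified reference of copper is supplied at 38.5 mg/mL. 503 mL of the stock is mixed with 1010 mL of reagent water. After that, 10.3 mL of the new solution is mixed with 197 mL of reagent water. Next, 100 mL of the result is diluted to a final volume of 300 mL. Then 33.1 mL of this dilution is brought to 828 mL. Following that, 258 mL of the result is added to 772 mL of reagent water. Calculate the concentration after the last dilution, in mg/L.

2.12 mg/L

Overall dilution factor = 3.008 × 20.13 × 3 × 25.02 × 3.992 = 1.81 × 10⁴.
38.5 mg/mL / 1.81 × 10⁴ = 2.12 × 10⁻³ mg/mL = 2.12 mg/L.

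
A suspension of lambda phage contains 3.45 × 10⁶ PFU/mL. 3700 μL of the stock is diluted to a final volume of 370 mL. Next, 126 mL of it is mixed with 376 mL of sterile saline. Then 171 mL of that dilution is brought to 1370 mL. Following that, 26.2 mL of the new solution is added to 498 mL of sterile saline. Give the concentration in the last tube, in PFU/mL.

54.0 PFU/mL

Overall dilution factor = 100 × 3.984 × 8.012 × 20.01 = 6.39 × 10⁴.
3.45 × 10⁶ PFU/mL / 6.39 × 10⁴ = 54.0 PFU/mL.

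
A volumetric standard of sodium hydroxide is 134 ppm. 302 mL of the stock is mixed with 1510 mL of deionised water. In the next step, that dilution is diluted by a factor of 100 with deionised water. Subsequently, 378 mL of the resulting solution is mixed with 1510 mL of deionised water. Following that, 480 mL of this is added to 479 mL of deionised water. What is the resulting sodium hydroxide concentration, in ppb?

Overall dilution factor = 6 × 100 × 4.995 × 1.998 = 5987.
134 ppm / 5987 = 0.0224 ppm = 22.4 ppb.

22.4 ppb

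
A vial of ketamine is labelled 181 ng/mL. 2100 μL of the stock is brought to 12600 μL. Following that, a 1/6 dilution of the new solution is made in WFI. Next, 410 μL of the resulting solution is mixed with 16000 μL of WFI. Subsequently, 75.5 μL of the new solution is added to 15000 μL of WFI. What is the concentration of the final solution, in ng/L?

0.629 ng/L

Overall dilution factor = 6 × 6 × 40.02 × 199.7 = 2.88 × 10⁵.
181 ng/mL / 2.88 × 10⁵ = 6.29 × 10⁻⁴ ng/mL = 0.629 ng/L.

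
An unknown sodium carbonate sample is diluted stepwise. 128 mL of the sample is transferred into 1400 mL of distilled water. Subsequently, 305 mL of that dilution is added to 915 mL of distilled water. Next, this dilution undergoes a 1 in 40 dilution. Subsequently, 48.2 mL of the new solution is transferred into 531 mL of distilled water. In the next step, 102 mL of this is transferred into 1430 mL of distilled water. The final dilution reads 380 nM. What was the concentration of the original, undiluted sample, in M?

Overall dilution factor = 11.94 × 4 × 40 × 12.02 × 15.02 = 3.45 × 10⁵.
Original = 380 nM × 3.45 × 10⁵ = 1.31 × 10⁸ nM = 0.131 M.

0.131 M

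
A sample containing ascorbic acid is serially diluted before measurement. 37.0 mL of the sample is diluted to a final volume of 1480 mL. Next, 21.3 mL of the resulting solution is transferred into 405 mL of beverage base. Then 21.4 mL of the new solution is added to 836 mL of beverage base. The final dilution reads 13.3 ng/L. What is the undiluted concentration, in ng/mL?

Overall dilution factor = 40 × 20.01 × 40.07 = 3.21 × 10⁴.
Original = 13.3 ng/L × 3.21 × 10⁴ = 4.27 × 10⁵ ng/L = 427 ng/mL.

427 ng/mL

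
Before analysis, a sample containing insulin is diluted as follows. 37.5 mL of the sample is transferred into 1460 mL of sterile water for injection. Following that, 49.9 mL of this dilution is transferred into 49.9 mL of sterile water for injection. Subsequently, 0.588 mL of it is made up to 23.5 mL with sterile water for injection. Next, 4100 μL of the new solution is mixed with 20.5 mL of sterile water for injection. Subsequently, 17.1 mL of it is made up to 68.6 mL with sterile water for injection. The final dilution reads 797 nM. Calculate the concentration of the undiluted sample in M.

Overall dilution factor = 39.93 × 2 × 39.97 × 6 × 4.012 = 7.68 × 10⁴.
Original = 797 nM × 7.68 × 10⁴ = 6.12 × 10⁷ nM = 0.0612 M.

0.0612 M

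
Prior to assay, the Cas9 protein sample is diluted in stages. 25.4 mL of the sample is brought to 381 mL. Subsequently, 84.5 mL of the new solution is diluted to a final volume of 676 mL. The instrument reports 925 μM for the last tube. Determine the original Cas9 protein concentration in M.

0.111 M

Overall dilution factor = 15 × 8 = 120.
Original = 925 μM × 120 = 1.11 × 10⁵ μM = 0.111 M.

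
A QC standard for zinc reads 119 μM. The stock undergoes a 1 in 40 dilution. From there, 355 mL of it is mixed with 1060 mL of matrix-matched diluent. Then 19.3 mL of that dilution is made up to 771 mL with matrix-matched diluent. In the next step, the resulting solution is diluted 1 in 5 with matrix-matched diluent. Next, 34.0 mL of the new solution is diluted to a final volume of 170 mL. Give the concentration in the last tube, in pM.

Overall dilution factor = 40 × 3.986 × 39.95 × 5 × 5 = 1.59 × 10⁵.
119 μM / 1.59 × 10⁵ = 7.47 × 10⁻⁴ μM = 747 pM.

747 pM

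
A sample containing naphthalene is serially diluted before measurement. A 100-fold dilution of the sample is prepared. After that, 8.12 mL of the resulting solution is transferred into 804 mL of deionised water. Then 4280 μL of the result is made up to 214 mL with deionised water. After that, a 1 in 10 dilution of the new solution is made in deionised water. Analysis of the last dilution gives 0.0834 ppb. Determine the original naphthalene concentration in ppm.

417 ppm

Overall dilution factor = 100 × 100.0 × 50 × 10 = 5.00 × 10⁶.
Original = 0.0834 ppb × 5.00 × 10⁶ = 4.17 × 10⁵ ppb = 417 ppm.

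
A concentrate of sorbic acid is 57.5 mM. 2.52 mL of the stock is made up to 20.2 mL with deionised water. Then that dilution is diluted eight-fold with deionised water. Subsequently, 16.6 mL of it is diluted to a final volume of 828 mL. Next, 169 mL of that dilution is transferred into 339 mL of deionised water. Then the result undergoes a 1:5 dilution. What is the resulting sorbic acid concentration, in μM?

1.20 μM

Overall dilution factor = 8.016 × 8 × 49.88 × 3.006 × 5 = 4.81 × 10⁴.
57.5 mM / 4.81 × 10⁴ = 1.20 × 10⁻³ mM = 1.20 μM.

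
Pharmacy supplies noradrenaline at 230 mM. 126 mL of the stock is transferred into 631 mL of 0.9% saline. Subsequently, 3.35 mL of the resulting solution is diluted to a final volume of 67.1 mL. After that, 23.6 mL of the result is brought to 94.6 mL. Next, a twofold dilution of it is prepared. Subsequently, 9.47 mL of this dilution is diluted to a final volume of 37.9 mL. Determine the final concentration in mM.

0.0596 mM

Overall dilution factor = 6.008 × 20.03 × 4.008 × 2 × 4.002 = 3861.
230 mM / 3861 = 0.0596 mM.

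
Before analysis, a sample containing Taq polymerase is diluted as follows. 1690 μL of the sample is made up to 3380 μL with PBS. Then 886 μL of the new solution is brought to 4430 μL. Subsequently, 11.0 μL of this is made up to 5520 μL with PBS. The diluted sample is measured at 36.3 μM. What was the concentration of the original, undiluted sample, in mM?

Overall dilution factor = 2 × 5 × 501.8 = 5018.
Original = 36.3 μM × 5018 = 1.82 × 10⁵ μM = 182 mM.

182 mM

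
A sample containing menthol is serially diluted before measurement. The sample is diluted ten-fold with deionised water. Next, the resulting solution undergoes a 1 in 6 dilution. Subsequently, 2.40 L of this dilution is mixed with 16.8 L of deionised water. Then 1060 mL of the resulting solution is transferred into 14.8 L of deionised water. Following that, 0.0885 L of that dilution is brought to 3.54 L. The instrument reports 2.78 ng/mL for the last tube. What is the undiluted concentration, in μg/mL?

Overall dilution factor = 10 × 6 × 8 × 14.96 × 40 = 2.87 × 10⁵.
Original = 2.78 ng/mL × 2.87 × 10⁵ = 7.99 × 10⁵ ng/mL = 799 μg/mL.

799 μg/mL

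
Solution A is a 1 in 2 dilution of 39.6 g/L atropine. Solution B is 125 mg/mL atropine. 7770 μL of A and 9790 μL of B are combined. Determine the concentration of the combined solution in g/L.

78.5 g/L

C_A = 39.6 g/L / 2 = 19.8 g/L.
C_B = 125 mg/mL = 125 g/L.
C_mix = (C_A·V_A + C_B·V_B)/(V_A + V_B) = (19.8×7770 + 125×9790) / 17560 = 78.5 g/L.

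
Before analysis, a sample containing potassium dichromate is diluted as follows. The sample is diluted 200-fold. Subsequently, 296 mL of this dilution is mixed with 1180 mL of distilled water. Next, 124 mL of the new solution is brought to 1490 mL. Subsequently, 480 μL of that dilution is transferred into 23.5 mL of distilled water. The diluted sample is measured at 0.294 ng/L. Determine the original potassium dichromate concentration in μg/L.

Overall dilution factor = 200 × 4.986 × 12.02 × 49.96 = 5.99 × 10⁵.
Original = 0.294 ng/L × 5.99 × 10⁵ = 1.76 × 10⁵ ng/L = 176 μg/L.

176 μg/L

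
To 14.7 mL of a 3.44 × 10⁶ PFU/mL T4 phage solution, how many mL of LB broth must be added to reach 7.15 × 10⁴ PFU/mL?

693 mL

V₂ = C₁V₁/C₂ = 3.44 × 10⁶ × 14.7 / 7.15 × 10⁴ = 707 mL.
Diluent to add = V₂ − V₁ = 707 − 14.7 = 693 mL.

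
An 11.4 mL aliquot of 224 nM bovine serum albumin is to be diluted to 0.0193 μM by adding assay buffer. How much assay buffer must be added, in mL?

121 mL

0.0193 μM = 19.3 nM.
V₂ = C₁V₁/C₂ = 224 × 11.4 / 19.3 = 132 mL.
Diluent to add = V₂ − V₁ = 132 − 11.4 = 121 mL.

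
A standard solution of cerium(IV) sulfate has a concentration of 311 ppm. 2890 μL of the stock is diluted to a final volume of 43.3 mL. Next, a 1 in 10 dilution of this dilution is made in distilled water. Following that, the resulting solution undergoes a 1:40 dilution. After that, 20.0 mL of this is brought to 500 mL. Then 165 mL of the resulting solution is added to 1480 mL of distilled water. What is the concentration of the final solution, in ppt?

Overall dilution factor = 14.98 × 10 × 40 × 25 × 9.970 = 1.49 × 10⁶.
311 ppm / 1.49 × 10⁶ = 2.08 × 10⁻⁴ ppm = 208 ppt.

208 ppt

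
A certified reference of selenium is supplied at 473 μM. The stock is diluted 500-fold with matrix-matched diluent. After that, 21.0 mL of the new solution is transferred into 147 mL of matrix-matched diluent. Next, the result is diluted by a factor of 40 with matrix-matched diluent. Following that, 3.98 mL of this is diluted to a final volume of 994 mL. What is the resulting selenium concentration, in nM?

0.0118 nM

Overall dilution factor = 500 × 8 × 40 × 249.7 = 4.00 × 10⁷.
473 μM / 4.00 × 10⁷ = 1.18 × 10⁻⁵ μM = 0.0118 nM.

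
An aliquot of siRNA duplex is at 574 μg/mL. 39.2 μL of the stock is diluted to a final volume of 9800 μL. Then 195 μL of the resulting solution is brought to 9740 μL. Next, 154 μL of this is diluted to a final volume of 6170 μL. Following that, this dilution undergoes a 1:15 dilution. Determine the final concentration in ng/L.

76.5 ng/L

Overall dilution factor = 250 × 49.95 × 40.06 × 15 = 7.50 × 10⁶.
574 μg/mL / 7.50 × 10⁶ = 7.65 × 10⁻⁵ μg/mL = 76.5 ng/L.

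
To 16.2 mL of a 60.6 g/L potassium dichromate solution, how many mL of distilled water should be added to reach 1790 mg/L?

1790 mg/L = 1.79 g/L.
V₂ = C₁V₁/C₂ = 60.6 × 16.2 / 1.79 = 548 mL.
Diluent to add = V₂ − V₁ = 548 − 16.2 = 532 mL.

532 mL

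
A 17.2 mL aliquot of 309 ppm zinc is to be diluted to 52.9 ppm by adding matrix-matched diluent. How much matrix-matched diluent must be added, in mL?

83.3 mL

V₂ = C₁V₁/C₂ = 309 × 17.2 / 52.9 = 100 mL.
Diluent to add = V₂ − V₁ = 100 − 17.2 = 83.3 mL.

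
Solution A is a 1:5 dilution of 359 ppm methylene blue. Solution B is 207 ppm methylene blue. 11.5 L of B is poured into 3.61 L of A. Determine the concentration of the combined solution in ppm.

175 ppm

C_A = 359 ppm / 5 = 71.8 ppm.
C_mix = (C_A·V_A + C_B·V_B)/(V_A + V_B) = (71.8×3.61 + 207×11.5) / 15.11 = 175 ppm.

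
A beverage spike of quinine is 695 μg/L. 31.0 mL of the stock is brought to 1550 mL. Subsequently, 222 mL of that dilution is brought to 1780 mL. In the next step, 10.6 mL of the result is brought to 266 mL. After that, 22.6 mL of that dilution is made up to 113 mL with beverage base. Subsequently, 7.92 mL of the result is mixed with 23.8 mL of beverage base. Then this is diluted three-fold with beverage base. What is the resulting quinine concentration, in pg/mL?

Overall dilution factor = 50 × 8.018 × 25.09 × 5 × 4.005 × 3 = 6.04 × 10⁵.
695 μg/L / 6.04 × 10⁵ = 1.15 × 10⁻³ μg/L = 1.15 pg/mL.

1.15 pg/mL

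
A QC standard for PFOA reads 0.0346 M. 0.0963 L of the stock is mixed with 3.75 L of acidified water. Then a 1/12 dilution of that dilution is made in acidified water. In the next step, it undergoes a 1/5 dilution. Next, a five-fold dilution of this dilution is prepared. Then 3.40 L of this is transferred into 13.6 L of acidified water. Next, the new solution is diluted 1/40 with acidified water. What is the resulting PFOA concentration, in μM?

Overall dilution factor = 39.94 × 12 × 5 × 5 × 5 × 40 = 2.40 × 10⁶.
0.0346 M / 2.40 × 10⁶ = 1.44 × 10⁻⁸ M = 0.0144 μM.

0.0144 μM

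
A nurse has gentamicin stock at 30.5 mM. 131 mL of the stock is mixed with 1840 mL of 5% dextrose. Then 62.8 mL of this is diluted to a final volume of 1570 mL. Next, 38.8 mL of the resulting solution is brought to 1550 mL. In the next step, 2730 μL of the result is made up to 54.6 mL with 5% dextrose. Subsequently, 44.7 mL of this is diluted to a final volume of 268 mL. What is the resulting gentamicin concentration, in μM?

Overall dilution factor = 15.05 × 25 × 39.95 × 20 × 5.996 = 1.80 × 10⁶.
30.5 mM / 1.80 × 10⁶ = 1.69 × 10⁻⁵ mM = 0.0169 μM.

0.0169 μM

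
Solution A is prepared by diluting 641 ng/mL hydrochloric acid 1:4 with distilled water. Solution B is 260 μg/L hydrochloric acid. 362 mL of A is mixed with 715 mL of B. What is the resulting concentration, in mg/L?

0.226 mg/L

C_A = 641 ng/mL / 4 = 160 ng/mL.
C_B = 260 μg/L = 260 ng/mL.
C_mix = (C_A·V_A + C_B·V_B)/(V_A + V_B) = (160×362 + 260×715) / 1077 = 226 ng/mL = 0.226 mg/L.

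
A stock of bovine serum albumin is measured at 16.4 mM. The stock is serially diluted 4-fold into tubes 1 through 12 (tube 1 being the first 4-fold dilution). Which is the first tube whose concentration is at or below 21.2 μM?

Tube n has concentration 16.4 mM / 4ⁿ.
Need 4ⁿ ≥ 16.4 mM / 21.2 μM = 774, so n ≥ 4.80.
First such tube: n = 5.

tube 5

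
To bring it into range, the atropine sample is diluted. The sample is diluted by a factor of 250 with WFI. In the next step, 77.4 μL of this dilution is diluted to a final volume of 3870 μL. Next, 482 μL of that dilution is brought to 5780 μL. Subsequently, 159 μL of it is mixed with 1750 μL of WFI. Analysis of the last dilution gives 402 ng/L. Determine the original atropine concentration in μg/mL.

723 μg/mL

Overall dilution factor = 250 × 50 × 11.99 × 12.01 = 1.80 × 10⁶.
Original = 402 ng/L × 1.80 × 10⁶ = 7.23 × 10⁸ ng/L = 723 μg/mL.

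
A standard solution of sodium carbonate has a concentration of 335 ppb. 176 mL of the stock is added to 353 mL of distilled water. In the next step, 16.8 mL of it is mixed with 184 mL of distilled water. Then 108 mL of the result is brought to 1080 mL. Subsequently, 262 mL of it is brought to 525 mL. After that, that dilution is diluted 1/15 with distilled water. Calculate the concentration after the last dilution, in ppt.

31.0 ppt

Overall dilution factor = 3.006 × 11.95 × 10 × 2.004 × 15 = 1.08 × 10⁴.
335 ppb / 1.08 × 10⁴ = 0.0310 ppb = 31.0 ppt.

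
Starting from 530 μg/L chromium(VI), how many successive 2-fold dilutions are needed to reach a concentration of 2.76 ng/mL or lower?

8

Need 2ⁿ ≥ 192, so n ≥ log(192)/log(2) = 7.59.
Minimum whole steps: n = 8.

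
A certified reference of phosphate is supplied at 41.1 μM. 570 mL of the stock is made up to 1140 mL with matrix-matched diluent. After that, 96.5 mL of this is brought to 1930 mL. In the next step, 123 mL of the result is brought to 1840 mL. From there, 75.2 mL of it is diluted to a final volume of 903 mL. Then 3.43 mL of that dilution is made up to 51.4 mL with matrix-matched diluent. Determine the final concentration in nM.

0.382 nM

Overall dilution factor = 2 × 20 × 14.96 × 12.01 × 14.99 = 1.08 × 10⁵.
41.1 μM / 1.08 × 10⁵ = 3.82 × 10⁻⁴ μM = 0.382 nM.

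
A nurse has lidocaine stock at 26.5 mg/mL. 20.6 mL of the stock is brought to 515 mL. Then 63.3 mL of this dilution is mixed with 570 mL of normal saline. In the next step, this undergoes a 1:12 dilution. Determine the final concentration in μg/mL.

8.83 μg/mL

Overall dilution factor = 25 × 10.00 × 12 = 3001.
26.5 mg/mL / 3001 = 8.83 × 10⁻³ mg/mL = 8.83 μg/mL.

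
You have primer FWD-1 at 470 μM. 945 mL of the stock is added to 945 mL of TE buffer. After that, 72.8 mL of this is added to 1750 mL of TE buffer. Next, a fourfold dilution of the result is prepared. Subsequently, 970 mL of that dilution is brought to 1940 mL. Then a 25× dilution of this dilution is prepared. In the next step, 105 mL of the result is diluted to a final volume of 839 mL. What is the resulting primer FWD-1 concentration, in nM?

5.87 nM

Overall dilution factor = 2 × 25.04 × 4 × 2 × 25 × 7.990 = 8.00 × 10⁴.
470 μM / 8.00 × 10⁴ = 5.87 × 10⁻³ μM = 5.87 nM.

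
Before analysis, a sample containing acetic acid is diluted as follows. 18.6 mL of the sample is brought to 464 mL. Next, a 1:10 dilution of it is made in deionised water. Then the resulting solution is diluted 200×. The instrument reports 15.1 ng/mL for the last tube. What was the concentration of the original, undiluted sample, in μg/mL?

753 μg/mL

Overall dilution factor = 24.95 × 10 × 200 = 4.99 × 10⁴.
Original = 15.1 ng/mL × 4.99 × 10⁴ = 7.53 × 10⁵ ng/mL = 753 μg/mL.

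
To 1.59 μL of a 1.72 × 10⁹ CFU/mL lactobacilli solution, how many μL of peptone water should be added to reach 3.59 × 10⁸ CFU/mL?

6.03 μL

V₂ = C₁V₁/C₂ = 1.72 × 10⁹ × 1.59 / 3.59 × 10⁸ = 7.62 μL.
Diluent to add = V₂ − V₁ = 7.62 − 1.59 = 6.03 μL.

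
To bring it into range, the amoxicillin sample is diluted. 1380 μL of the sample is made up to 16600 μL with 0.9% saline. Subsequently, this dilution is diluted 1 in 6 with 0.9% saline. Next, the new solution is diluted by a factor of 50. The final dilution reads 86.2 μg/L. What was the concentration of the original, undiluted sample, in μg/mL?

311 μg/mL

Overall dilution factor = 12.03 × 6 × 50 = 3609.
Original = 86.2 μg/L × 3609 = 3.11 × 10⁵ μg/L = 311 μg/mL.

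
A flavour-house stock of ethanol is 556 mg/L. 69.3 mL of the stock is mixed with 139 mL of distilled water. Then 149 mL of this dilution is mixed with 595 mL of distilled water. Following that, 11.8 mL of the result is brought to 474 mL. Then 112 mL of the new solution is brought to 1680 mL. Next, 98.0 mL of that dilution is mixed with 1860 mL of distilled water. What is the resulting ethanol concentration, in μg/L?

3.08 μg/L

Overall dilution factor = 3.006 × 4.993 × 40.17 × 15 × 19.98 = 1.81 × 10⁵.
556 mg/L / 1.81 × 10⁵ = 3.08 × 10⁻³ mg/L = 3.08 μg/L.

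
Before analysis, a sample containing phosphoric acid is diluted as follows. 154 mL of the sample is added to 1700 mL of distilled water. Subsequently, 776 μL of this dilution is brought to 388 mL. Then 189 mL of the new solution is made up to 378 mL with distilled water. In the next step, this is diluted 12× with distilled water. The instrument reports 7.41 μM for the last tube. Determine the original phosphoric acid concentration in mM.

Overall dilution factor = 12.04 × 500 × 2 × 12 = 1.44 × 10⁵.
Original = 7.41 μM × 1.44 × 10⁵ = 1.07 × 10⁶ μM = 1070 mM.

1070 mM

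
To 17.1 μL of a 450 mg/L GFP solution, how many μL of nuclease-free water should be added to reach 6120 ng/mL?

1240 μL

6120 ng/mL = 6.12 mg/L.
V₂ = C₁V₁/C₂ = 450 × 17.1 / 6.12 = 1257 μL.
Diluent to add = V₂ − V₁ = 1257 − 17.1 = 1240 μL.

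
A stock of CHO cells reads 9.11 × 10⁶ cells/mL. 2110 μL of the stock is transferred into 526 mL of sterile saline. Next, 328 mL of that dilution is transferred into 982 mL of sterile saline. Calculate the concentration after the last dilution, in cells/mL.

9110 cells/mL

Overall dilution factor = 250.3 × 3.994 = 1000.
9.11 × 10⁶ cells/mL / 1000 = 9110 cells/mL.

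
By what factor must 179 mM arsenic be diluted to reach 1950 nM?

Factor = C₀/C_target = 179 mM / 1950 nM = 9.18 × 10⁴.

9.18 × 10⁴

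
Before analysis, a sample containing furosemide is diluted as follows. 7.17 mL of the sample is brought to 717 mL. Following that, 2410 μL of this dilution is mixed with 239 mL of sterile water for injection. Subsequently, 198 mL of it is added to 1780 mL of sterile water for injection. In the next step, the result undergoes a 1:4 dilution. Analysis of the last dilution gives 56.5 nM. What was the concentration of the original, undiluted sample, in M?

Overall dilution factor = 100 × 100.2 × 9.990 × 4 = 4.00 × 10⁵.
Original = 56.5 nM × 4.00 × 10⁵ = 2.26 × 10⁷ nM = 0.0226 M.

0.0226 M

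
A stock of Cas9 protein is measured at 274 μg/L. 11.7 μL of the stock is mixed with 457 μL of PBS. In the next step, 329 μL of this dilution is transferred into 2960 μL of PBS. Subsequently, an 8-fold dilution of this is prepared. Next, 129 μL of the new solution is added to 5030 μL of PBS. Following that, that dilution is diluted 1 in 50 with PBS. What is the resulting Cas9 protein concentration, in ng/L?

Overall dilution factor = 40.06 × 9.997 × 8 × 39.99 × 50 = 6.41 × 10⁶.
274 μg/L / 6.41 × 10⁶ = 4.28 × 10⁻⁵ μg/L = 0.0428 ng/L.

0.0428 ng/L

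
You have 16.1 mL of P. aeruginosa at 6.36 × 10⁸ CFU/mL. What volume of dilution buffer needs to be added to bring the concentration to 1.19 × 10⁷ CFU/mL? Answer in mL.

V₂ = C₁V₁/C₂ = 6.36 × 10⁸ × 16.1 / 1.19 × 10⁷ = 860 mL.
Diluent to add = V₂ − V₁ = 860 − 16.1 = 844 mL.

844 mL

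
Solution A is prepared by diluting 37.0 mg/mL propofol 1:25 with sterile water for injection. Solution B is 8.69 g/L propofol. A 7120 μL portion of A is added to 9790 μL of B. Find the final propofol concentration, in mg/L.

C_A = 37.0 mg/mL / 25 = 1.48 mg/mL.
C_B = 8.69 g/L = 8.69 mg/mL.
C_mix = (C_A·V_A + C_B·V_B)/(V_A + V_B) = (1.48×7120 + 8.69×9790) / 16910 = 5.65 mg/mL = 5650 mg/L.

5650 mg/L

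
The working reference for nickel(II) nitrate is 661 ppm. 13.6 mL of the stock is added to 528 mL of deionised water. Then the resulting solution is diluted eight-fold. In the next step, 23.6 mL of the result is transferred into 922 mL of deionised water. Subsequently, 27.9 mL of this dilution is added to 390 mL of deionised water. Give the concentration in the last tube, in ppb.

Overall dilution factor = 39.82 × 8 × 40.07 × 14.98 = 1.91 × 10⁵.
661 ppm / 1.91 × 10⁵ = 3.46 × 10⁻³ ppm = 3.46 ppb.

3.46 ppb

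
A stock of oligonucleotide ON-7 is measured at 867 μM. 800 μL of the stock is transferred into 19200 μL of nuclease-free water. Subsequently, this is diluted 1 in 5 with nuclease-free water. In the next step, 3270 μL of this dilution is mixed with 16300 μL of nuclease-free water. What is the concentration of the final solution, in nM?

1160 nM

Overall dilution factor = 25 × 5 × 5.985 = 748.
867 μM / 748 = 1.16 μM = 1160 nM.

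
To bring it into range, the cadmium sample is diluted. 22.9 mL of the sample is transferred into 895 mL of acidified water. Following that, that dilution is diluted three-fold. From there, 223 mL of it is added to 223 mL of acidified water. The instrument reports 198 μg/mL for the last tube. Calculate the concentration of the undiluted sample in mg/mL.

47.6 mg/mL

Overall dilution factor = 40.08 × 3 × 2 = 240.
Original = 198 μg/mL × 240 = 4.76 × 10⁴ μg/mL = 47.6 mg/mL.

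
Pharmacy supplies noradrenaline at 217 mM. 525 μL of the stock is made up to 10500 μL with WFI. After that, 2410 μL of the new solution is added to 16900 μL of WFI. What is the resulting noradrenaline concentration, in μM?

1350 μM

Overall dilution factor = 20 × 8.012 = 160.
217 mM / 160 = 1.35 mM = 1350 μM.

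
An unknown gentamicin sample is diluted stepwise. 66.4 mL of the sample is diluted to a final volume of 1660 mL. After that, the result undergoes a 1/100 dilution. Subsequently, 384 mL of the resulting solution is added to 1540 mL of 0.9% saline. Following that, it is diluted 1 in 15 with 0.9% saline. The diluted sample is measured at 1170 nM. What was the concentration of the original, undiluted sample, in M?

Overall dilution factor = 25 × 100 × 5.010 × 15 = 1.88 × 10⁵.
Original = 1170 nM × 1.88 × 10⁵ = 2.20 × 10⁸ nM = 0.220 M.

0.220 M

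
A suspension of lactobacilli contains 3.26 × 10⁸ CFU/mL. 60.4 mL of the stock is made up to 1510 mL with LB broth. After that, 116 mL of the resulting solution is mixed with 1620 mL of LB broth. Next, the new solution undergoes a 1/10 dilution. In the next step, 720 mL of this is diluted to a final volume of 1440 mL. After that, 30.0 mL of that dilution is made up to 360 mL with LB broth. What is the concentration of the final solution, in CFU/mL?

Overall dilution factor = 25 × 14.97 × 10 × 2 × 12 = 8.98 × 10⁴.
3.26 × 10⁸ CFU/mL / 8.98 × 10⁴ = 3630 CFU/mL.

3630 CFU/mL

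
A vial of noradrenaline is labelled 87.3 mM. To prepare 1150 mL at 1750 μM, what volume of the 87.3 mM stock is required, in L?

1750 μM = 1.75 mM.
V₁ = C₂V₂/C₁ = 1.75 × 1150 / 87.3 = 23.1 mL = 0.0231 L.

0.0231 L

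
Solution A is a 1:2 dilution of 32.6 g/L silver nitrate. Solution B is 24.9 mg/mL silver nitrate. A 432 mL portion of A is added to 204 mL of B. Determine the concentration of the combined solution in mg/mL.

C_A = 32.6 g/L / 2 = 16.3 g/L.
C_B = 24.9 mg/mL = 24.9 g/L.
C_mix = (C_A·V_A + C_B·V_B)/(V_A + V_B) = (16.3×432 + 24.9×204) / 636.0 = 19.1 g/L = 19.1 mg/mL.

19.1 mg/mL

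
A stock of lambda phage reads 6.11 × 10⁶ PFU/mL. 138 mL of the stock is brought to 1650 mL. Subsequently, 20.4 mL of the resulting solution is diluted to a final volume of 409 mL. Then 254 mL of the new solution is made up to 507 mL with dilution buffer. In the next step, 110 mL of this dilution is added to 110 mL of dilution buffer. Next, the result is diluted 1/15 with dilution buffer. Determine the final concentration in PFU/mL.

426 PFU/mL

Overall dilution factor = 11.96 × 20.05 × 1.996 × 2 × 15 = 1.44 × 10⁴.
6.11 × 10⁶ PFU/mL / 1.44 × 10⁴ = 426 PFU/mL.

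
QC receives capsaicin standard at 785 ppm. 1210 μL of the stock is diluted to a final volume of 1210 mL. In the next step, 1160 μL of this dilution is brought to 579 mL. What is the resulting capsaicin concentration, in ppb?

Overall dilution factor = 1000 × 499.1 = 4.99 × 10⁵.
785 ppm / 4.99 × 10⁵ = 1.57 × 10⁻³ ppm = 1.57 ppb.

1.57 ppb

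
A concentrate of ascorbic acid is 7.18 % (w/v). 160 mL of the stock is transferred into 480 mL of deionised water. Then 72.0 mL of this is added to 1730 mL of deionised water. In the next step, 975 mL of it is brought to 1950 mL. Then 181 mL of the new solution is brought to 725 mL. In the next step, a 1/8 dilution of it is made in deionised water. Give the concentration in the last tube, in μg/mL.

Overall dilution factor = 4 × 25.03 × 2 × 4.006 × 8 = 6416.
7.18 % (w/v) / 6416 = 1.12 × 10⁻³ % (w/v) = 11.2 μg/mL.

11.2 μg/mL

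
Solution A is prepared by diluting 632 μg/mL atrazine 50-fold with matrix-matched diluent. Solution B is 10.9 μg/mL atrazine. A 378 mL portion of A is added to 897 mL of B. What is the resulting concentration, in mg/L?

11.4 mg/L

C_A = 632 μg/mL / 50 = 12.6 μg/mL.
C_mix = (C_A·V_A + C_B·V_B)/(V_A + V_B) = (12.6×378 + 10.9×897) / 1275 = 11.4 μg/mL = 11.4 mg/L.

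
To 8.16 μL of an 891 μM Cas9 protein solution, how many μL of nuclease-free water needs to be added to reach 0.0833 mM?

79.1 μL

0.0833 mM = 83.3 μM.
V₂ = C₁V₁/C₂ = 891 × 8.16 / 83.3 = 87.3 μL.
Diluent to add = V₂ − V₁ = 87.3 − 8.16 = 79.1 μL.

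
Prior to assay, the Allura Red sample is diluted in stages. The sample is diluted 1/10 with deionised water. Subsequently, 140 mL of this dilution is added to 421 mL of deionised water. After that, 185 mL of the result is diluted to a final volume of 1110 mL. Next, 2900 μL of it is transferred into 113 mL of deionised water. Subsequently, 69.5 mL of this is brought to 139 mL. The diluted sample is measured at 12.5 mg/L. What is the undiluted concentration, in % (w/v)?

24.0 % (w/v)

Overall dilution factor = 10 × 4.007 × 6 × 39.97 × 2 = 1.92 × 10⁴.
Original = 12.5 mg/L × 1.92 × 10⁴ = 2.40 × 10⁵ mg/L = 24.0 % (w/v).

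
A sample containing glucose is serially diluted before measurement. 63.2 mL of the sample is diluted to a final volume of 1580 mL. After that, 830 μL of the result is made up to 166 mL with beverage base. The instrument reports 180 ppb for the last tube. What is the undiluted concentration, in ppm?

900 ppm

Overall dilution factor = 25 × 200 = 5000.
Original = 180 ppb × 5000 = 9.00 × 10⁵ ppb = 900 ppm.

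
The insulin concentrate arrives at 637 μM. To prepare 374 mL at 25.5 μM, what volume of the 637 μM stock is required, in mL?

15.0 mL

V₁ = C₂V₂/C₁ = 25.5 × 374 / 637 = 15.0 mL.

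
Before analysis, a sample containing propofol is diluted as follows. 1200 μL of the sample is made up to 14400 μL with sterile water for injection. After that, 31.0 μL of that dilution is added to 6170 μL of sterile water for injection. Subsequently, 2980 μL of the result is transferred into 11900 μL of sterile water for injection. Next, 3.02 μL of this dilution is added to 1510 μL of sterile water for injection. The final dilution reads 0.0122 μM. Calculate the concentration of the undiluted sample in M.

Overall dilution factor = 12 × 200.0 × 4.993 × 501 = 6.00 × 10⁶.
Original = 0.0122 μM × 6.00 × 10⁶ = 7.33 × 10⁴ μM = 0.0733 M.

0.0733 M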